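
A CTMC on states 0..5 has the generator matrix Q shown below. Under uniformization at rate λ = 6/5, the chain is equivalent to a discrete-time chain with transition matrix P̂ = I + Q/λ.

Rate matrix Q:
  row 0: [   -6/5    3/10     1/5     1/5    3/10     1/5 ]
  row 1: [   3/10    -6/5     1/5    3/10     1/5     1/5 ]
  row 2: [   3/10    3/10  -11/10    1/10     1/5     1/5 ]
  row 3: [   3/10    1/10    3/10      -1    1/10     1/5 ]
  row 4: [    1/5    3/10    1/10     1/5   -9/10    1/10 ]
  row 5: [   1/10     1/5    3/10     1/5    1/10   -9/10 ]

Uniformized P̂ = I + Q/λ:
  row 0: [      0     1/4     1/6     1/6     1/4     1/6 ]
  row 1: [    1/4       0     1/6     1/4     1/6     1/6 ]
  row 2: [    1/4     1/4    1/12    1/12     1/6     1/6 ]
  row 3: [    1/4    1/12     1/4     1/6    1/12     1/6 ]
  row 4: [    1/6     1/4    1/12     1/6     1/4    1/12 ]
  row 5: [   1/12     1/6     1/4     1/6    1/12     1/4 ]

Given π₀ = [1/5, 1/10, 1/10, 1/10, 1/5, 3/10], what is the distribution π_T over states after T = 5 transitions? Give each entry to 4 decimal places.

π = [0.1666, 0.1667, 0.1667, 0.1667, 0.1667, 0.1667]

t=0: π = [0.2000, 0.1000, 0.1000, 0.1000, 0.2000, 0.3000]
t=1: π = [0.1333, 0.1833, 0.1750, 0.1667, 0.1667, 0.1750]
t=2: π = [0.1736, 0.1618, 0.1667, 0.1674, 0.1632, 0.1674]
t=3: π = [0.1651, 0.1677, 0.1671, 0.1663, 0.1668, 0.1670]
t=4: π = [0.1670, 0.1664, 0.1666, 0.1667, 0.1666, 0.1667]
t=5: π = [0.1666, 0.1667, 0.1667, 0.1667, 0.1667, 0.1667]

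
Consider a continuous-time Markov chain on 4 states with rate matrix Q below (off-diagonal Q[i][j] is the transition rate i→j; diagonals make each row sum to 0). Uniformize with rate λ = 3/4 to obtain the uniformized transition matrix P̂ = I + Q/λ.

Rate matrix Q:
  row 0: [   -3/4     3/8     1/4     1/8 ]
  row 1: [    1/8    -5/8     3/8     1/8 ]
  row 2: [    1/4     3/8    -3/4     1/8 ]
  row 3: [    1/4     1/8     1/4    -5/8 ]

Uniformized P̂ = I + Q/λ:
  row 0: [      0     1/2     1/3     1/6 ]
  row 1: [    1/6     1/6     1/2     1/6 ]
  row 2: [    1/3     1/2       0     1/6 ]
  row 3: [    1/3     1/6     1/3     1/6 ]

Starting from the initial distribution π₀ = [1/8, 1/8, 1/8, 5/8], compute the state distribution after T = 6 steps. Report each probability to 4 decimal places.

t=0: π = [0.1250, 0.1250, 0.1250, 0.6250]
t=1: π = [0.2708, 0.2500, 0.3125, 0.1667]
t=2: π = [0.2014, 0.3611, 0.2708, 0.1667]
t=3: π = [0.2060, 0.3241, 0.3032, 0.1667]
t=4: π = [0.2106, 0.3364, 0.2863, 0.1667]
t=5: π = [0.2070, 0.3323, 0.2940, 0.1667]
t=6: π = [0.2089, 0.3337, 0.2907, 0.1667]

π = [0.2089, 0.3337, 0.2907, 0.1667]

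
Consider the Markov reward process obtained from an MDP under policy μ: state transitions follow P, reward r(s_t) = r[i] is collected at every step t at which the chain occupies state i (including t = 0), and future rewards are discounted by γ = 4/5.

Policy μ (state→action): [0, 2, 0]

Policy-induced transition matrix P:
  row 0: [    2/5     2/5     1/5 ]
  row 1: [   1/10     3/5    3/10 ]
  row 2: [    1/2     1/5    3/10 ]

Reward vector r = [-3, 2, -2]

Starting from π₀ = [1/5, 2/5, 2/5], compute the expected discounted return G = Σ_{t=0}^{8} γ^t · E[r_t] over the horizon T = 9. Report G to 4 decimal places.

G = -2.6436

t=0: π = [0.2000, 0.4000, 0.4000], E[r] = -0.6000, γ^t·E[r] = -0.600000, running G = -0.600000
t=1: π = [0.3200, 0.4000, 0.2800], E[r] = -0.7200, γ^t·E[r] = -0.576000, running G = -1.176000
t=2: π = [0.3080, 0.4240, 0.2680], E[r] = -0.6120, γ^t·E[r] = -0.391680, running G = -1.567680
t=3: π = [0.2996, 0.4312, 0.2692], E[r] = -0.5748, γ^t·E[r] = -0.294298, running G = -1.861978
t=4: π = [0.2976, 0.4324, 0.2700], E[r] = -0.5680, γ^t·E[r] = -0.232636, running G = -2.094614
t=5: π = [0.2973, 0.4325, 0.2702], E[r] = -0.5674, γ^t·E[r] = -0.185924, running G = -2.280538
t=6: π = [0.2973, 0.4324, 0.2703], E[r] = -0.5675, γ^t·E[r] = -0.148767, running G = -2.429305
t=7: π = [0.2973, 0.4324, 0.2703], E[r] = -0.5676, γ^t·E[r] = -0.119025, running G = -2.548330
t=8: π = [0.2973, 0.4324, 0.2703], E[r] = -0.5676, γ^t·E[r] = -0.095222, running G = -2.643552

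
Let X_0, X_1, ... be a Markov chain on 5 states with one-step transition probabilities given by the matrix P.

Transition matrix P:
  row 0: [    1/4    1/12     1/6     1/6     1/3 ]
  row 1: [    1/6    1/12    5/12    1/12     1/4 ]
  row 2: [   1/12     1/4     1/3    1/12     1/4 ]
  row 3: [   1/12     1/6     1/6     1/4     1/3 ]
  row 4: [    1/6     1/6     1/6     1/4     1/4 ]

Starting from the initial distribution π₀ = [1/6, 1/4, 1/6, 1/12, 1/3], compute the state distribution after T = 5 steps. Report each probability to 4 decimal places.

π = [0.1438, 0.1619, 0.2485, 0.1696, 0.2761]

t=0: π = [0.1667, 0.2500, 0.1667, 0.0833, 0.3333]
t=1: π = [0.1597, 0.1458, 0.2569, 0.1667, 0.2708]
t=2: π = [0.1447, 0.1626, 0.2459, 0.1696, 0.2772]
t=3: π = [0.1441, 0.1616, 0.2483, 0.1698, 0.2762]
t=4: π = [0.1438, 0.1619, 0.2484, 0.1697, 0.2762]
t=5: π = [0.1438, 0.1619, 0.2485, 0.1696, 0.2761]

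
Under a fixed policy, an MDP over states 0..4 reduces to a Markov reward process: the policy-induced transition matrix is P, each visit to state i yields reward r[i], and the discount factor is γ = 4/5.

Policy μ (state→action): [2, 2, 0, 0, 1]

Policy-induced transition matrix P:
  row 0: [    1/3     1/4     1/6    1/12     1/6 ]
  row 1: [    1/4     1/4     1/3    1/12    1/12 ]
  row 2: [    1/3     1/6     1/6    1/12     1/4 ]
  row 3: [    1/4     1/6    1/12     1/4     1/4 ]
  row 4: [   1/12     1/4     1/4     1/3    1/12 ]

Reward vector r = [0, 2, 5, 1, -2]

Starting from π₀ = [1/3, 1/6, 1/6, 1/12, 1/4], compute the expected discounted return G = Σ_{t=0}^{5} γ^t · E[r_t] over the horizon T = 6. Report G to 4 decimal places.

t=0: π = [0.3333, 0.1667, 0.1667, 0.0833, 0.2500], E[r] = 0.7500, γ^t·E[r] = 0.750000, running G = 0.750000
t=1: π = [0.2500, 0.2292, 0.2083, 0.1597, 0.1528], E[r] = 1.3542, γ^t·E[r] = 1.083333, running G = 1.833333
t=2: π = [0.2627, 0.2193, 0.2043, 0.1481, 0.1655], E[r] = 1.2772, γ^t·E[r] = 0.817407, running G = 2.650741
t=3: π = [0.2613, 0.2206, 0.2047, 0.1494, 0.1640], E[r] = 1.2861, γ^t·E[r] = 0.658469, running G = 3.309210
t=4: π = [0.2615, 0.2205, 0.2047, 0.1492, 0.1641], E[r] = 1.2852, γ^t·E[r] = 0.526430, running G = 3.835640
t=5: π = [0.2615, 0.2205, 0.2047, 0.1492, 0.1641], E[r] = 1.2853, γ^t·E[r] = 0.421177, running G = 4.256817

G = 4.2568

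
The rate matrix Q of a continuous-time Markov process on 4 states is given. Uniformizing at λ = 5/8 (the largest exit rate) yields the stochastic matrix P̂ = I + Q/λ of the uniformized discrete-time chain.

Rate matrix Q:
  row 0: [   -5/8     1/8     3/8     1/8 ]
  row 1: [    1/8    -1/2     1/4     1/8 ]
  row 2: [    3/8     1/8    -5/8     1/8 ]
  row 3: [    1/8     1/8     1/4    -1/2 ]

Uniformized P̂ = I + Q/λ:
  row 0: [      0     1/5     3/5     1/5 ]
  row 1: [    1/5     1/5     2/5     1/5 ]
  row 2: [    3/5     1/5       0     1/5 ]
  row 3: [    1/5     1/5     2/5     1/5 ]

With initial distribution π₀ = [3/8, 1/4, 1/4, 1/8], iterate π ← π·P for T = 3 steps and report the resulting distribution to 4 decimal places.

t=0: π = [0.3750, 0.2500, 0.2500, 0.1250]
t=1: π = [0.2250, 0.2000, 0.3750, 0.2000]
t=2: π = [0.3050, 0.2000, 0.2950, 0.2000]
t=3: π = [0.2570, 0.2000, 0.3430, 0.2000]

π = [0.2570, 0.2000, 0.3430, 0.2000]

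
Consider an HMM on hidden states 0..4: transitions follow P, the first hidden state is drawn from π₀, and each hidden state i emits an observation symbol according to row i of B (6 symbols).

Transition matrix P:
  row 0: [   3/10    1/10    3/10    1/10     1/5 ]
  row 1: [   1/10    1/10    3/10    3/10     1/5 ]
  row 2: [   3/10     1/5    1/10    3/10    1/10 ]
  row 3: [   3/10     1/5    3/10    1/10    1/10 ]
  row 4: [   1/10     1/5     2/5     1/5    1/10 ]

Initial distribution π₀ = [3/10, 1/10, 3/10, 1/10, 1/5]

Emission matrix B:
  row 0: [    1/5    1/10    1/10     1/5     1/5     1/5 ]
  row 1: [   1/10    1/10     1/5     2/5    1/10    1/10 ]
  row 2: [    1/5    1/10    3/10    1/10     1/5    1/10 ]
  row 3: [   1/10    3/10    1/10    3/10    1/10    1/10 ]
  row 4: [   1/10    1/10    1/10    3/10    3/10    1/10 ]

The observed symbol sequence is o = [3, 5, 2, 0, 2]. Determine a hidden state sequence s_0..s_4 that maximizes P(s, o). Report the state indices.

path = [0, 0, 2, 0, 2]

t=0: δ = [6.000e-02, 4.000e-02, 3.000e-02, 3.000e-02, 6.000e-02]  (obs o_0=3)
t=1: δ = [3.600e-03, 1.200e-03, 2.400e-03, 1.200e-03, 1.200e-03]  ψ = [0, 4, 4, 1, 0]  (obs o_1=5)
t=2: δ = [1.080e-04, 9.600e-05, 3.240e-04, 7.200e-05, 7.200e-05]  ψ = [0, 2, 0, 2, 0]  (obs o_2=2)
t=3: δ = [1.944e-05, 6.480e-06, 6.480e-06, 9.720e-06, 3.240e-06]  ψ = [2, 2, 0, 2, 2]  (obs o_3=0)
t=4: δ = [5.832e-07, 3.888e-07, 1.750e-06, 1.944e-07, 3.888e-07]  ψ = [0, 0, 0, 0, 0]  (obs o_4=2)
backtrack: best end state = 2; path = [0, 0, 2, 0, 2]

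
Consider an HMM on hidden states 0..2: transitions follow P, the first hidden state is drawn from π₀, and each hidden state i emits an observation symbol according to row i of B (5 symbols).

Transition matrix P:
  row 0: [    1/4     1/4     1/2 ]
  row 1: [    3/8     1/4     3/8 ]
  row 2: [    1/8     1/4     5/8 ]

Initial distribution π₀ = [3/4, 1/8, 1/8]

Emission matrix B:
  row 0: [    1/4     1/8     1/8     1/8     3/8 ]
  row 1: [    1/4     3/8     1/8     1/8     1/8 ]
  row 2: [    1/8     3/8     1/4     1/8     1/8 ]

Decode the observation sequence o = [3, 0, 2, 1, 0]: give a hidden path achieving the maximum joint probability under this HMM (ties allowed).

path = [0, 2, 2, 2, 2]

t=0: δ = [9.375e-02, 1.562e-02, 1.562e-02]  (obs o_0=3)
t=1: δ = [5.859e-03, 5.859e-03, 5.859e-03]  ψ = [0, 0, 0]  (obs o_1=0)
t=2: δ = [2.747e-04, 1.831e-04, 9.155e-04]  ψ = [1, 0, 2]  (obs o_2=2)
t=3: δ = [1.431e-05, 8.583e-05, 2.146e-04]  ψ = [2, 2, 2]  (obs o_3=1)
t=4: δ = [8.047e-06, 1.341e-05, 1.676e-05]  ψ = [1, 2, 2]  (obs o_4=0)
backtrack: best end state = 2; path = [0, 2, 2, 2, 2]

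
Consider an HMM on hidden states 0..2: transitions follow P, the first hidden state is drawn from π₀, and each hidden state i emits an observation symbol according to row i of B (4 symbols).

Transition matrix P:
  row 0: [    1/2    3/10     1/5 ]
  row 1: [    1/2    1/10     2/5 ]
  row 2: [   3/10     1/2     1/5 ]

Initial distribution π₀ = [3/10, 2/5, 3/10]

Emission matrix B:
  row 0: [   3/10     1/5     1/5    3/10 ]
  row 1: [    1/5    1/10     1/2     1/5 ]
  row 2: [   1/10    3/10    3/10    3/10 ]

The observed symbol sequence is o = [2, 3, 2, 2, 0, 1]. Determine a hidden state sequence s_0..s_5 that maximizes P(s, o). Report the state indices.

t=0: δ = [6.000e-02, 2.000e-01, 9.000e-02]  (obs o_0=2)
t=1: δ = [3.000e-02, 9.000e-03, 2.400e-02]  ψ = [1, 2, 1]  (obs o_1=3)
t=2: δ = [3.000e-03, 6.000e-03, 1.800e-03]  ψ = [0, 2, 0]  (obs o_2=2)
t=3: δ = [6.000e-04, 4.500e-04, 7.200e-04]  ψ = [1, 0, 1]  (obs o_3=2)
t=4: δ = [9.000e-05, 7.200e-05, 1.800e-05]  ψ = [0, 2, 1]  (obs o_4=0)
t=5: δ = [9.000e-06, 2.700e-06, 8.640e-06]  ψ = [0, 0, 1]  (obs o_5=1)
backtrack: best end state = 0; path = [1, 2, 1, 0, 0, 0]

path = [1, 2, 1, 0, 0, 0]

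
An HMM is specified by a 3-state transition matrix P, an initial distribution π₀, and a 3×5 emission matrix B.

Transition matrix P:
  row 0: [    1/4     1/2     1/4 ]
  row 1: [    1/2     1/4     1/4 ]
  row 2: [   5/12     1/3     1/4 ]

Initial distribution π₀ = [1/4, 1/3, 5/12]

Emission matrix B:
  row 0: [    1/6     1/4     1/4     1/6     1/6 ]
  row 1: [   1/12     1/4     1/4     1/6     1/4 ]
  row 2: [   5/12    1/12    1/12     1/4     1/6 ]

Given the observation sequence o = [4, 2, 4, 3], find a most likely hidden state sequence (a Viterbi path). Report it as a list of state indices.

t=0: δ = [4.167e-02, 8.333e-02, 6.944e-02]  (obs o_0=4)
t=1: δ = [1.042e-02, 5.787e-03, 1.736e-03]  ψ = [1, 2, 1]  (obs o_1=2)
t=2: δ = [4.823e-04, 1.302e-03, 4.340e-04]  ψ = [1, 0, 0]  (obs o_2=4)
t=3: δ = [1.085e-04, 5.425e-05, 8.138e-05]  ψ = [1, 1, 1]  (obs o_3=3)
backtrack: best end state = 0; path = [1, 0, 1, 0]

path = [1, 0, 1, 0]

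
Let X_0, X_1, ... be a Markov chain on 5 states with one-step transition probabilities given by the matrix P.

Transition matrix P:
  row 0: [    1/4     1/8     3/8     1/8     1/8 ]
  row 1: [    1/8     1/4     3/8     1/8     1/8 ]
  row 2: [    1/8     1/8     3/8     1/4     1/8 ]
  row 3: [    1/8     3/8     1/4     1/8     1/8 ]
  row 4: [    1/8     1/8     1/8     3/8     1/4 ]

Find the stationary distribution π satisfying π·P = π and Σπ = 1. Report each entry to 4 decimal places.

π = [0.1429, 0.2000, 0.3143, 0.2000, 0.1429]

Balance equations π_j = Σ_i π_i·P[i][j]:
  π_0 = 1/4·π_0 + 1/8·π_1 + 1/8·π_2 + 1/8·π_3 + 1/8·π_4
  π_1 = 1/8·π_0 + 1/4·π_1 + 1/8·π_2 + 3/8·π_3 + 1/8·π_4
  π_2 = 3/8·π_0 + 3/8·π_1 + 3/8·π_2 + 1/4·π_3 + 1/8·π_4
  π_3 = 1/8·π_0 + 1/8·π_1 + 1/4·π_2 + 1/8·π_3 + 3/8·π_4
  normalize: π_0 + π_1 + π_2 + π_3 + π_4 = 1
Solving the linear system gives exactly π = [1/7, 1/5, 11/35, 1/5, 1/7].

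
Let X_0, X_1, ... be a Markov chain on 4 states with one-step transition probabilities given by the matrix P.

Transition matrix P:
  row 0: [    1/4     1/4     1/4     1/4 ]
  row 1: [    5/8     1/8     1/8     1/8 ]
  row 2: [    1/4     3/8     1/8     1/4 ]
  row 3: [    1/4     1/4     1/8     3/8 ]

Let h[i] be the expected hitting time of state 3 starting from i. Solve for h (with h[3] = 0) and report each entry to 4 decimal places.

h = [4.5556, 5.0556, 4.6111, 0.0000]

First-step conditioning: h[3] = 0; for i ≠ 3, h[i] = 1 + Σ_k P[i][k]·h[k].
  h[0] = 1 + 1/4·h[0] + 1/4·h[1] + 1/4·h[2]
  h[1] = 1 + 5/8·h[0] + 1/8·h[1] + 1/8·h[2]
  h[2] = 1 + 1/4·h[0] + 3/8·h[1] + 1/8·h[2]
Solving the 3×3 linear system over states ≠ 3 gives exactly h = [41/9, 91/18, 83/18, 0] (h[3] = 0 is the target).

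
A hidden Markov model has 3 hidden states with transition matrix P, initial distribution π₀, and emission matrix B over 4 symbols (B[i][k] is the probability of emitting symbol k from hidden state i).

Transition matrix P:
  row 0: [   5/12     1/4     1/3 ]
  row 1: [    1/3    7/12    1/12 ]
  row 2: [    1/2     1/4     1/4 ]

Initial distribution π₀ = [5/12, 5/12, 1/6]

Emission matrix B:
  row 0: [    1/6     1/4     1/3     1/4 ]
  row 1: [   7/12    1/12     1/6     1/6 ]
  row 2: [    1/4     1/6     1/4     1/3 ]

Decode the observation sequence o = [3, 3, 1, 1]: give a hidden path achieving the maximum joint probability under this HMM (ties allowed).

t=0: δ = [1.042e-01, 6.944e-02, 5.556e-02]  (obs o_0=3)
t=1: δ = [1.085e-02, 6.752e-03, 1.157e-02]  ψ = [0, 1, 0]  (obs o_1=3)
t=2: δ = [1.447e-03, 3.282e-04, 6.028e-04]  ψ = [2, 1, 0]  (obs o_2=1)
t=3: δ = [1.507e-04, 3.014e-05, 8.038e-05]  ψ = [0, 0, 0]  (obs o_3=1)
backtrack: best end state = 0; path = [0, 2, 0, 0]

path = [0, 2, 0, 0]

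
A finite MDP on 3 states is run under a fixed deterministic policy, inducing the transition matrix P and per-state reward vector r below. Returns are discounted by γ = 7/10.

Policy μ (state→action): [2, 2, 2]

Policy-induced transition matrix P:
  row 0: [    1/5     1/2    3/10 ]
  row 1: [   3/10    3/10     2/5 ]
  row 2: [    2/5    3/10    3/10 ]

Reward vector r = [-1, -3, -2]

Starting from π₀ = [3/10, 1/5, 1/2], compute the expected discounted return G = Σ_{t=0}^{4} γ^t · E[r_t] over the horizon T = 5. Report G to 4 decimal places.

G = -5.5387

t=0: π = [0.3000, 0.2000, 0.5000], E[r] = -1.9000, γ^t·E[r] = -1.900000, running G = -1.900000
t=1: π = [0.3200, 0.3600, 0.3200], E[r] = -2.0400, γ^t·E[r] = -1.428000, running G = -3.328000
t=2: π = [0.3000, 0.3640, 0.3360], E[r] = -2.0640, γ^t·E[r] = -1.011360, running G = -4.339360
t=3: π = [0.3036, 0.3600, 0.3364], E[r] = -2.0564, γ^t·E[r] = -0.705345, running G = -5.044705
t=4: π = [0.3033, 0.3607, 0.3360], E[r] = -2.0574, γ^t·E[r] = -0.493991, running G = -5.538697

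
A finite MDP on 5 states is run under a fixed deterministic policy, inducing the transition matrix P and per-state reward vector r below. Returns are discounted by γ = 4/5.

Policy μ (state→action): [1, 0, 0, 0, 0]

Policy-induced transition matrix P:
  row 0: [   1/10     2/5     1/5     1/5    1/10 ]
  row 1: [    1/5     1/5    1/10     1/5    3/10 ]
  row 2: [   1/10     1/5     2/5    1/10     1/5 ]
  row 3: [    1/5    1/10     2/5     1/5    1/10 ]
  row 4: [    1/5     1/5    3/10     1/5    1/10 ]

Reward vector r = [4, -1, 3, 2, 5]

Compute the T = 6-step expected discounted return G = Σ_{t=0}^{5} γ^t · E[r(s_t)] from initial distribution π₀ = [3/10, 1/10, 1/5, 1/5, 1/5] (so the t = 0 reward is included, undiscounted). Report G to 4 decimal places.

G = 9.6128

t=0: π = [0.3000, 0.1000, 0.2000, 0.2000, 0.2000], E[r] = 3.1000, γ^t·E[r] = 3.100000, running G = 3.100000
t=1: π = [0.1500, 0.2400, 0.2900, 0.1800, 0.1400], E[r] = 2.2900, γ^t·E[r] = 1.832000, running G = 4.932000
t=2: π = [0.1560, 0.2120, 0.2840, 0.1710, 0.1770], E[r] = 2.4910, γ^t·E[r] = 1.594240, running G = 6.526240
t=3: π = [0.1560, 0.2141, 0.2875, 0.1716, 0.1708], E[r] = 2.4696, γ^t·E[r] = 1.264435, running G = 7.790675
t=4: π = [0.1557, 0.2140, 0.2875, 0.1713, 0.1716], E[r] = 2.4714, γ^t·E[r] = 1.012277, running G = 8.802952
t=5: π = [0.1557, 0.2140, 0.2875, 0.1713, 0.1716], E[r] = 2.4715, γ^t·E[r] = 0.809871, running G = 9.612823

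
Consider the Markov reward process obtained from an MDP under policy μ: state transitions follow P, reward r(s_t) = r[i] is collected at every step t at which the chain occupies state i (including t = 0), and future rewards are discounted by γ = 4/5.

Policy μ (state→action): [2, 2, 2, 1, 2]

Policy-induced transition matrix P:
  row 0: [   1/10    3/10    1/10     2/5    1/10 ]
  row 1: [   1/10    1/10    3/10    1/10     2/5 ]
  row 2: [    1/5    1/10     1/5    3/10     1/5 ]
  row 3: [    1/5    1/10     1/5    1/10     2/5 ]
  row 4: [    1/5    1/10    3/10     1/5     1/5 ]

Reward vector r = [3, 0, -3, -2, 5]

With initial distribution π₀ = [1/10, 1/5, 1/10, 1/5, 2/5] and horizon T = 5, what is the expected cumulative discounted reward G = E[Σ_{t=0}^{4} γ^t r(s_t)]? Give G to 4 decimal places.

G = 3.2026

t=0: π = [0.1000, 0.2000, 0.1000, 0.2000, 0.4000], E[r] = 1.6000, γ^t·E[r] = 1.600000, running G = 1.600000
t=1: π = [0.1700, 0.1200, 0.2500, 0.1900, 0.2700], E[r] = 0.7300, γ^t·E[r] = 0.584000, running G = 2.184000
t=2: π = [0.1710, 0.1340, 0.2220, 0.2280, 0.2450], E[r] = 0.6160, γ^t·E[r] = 0.394240, running G = 2.578240
t=3: π = [0.1695, 0.1342, 0.2208, 0.2202, 0.2553], E[r] = 0.6822, γ^t·E[r] = 0.349286, running G = 2.927526
t=4: π = [0.1696, 0.1339, 0.2220, 0.2205, 0.2539], E[r] = 0.6715, γ^t·E[r] = 0.275030, running G = 3.202556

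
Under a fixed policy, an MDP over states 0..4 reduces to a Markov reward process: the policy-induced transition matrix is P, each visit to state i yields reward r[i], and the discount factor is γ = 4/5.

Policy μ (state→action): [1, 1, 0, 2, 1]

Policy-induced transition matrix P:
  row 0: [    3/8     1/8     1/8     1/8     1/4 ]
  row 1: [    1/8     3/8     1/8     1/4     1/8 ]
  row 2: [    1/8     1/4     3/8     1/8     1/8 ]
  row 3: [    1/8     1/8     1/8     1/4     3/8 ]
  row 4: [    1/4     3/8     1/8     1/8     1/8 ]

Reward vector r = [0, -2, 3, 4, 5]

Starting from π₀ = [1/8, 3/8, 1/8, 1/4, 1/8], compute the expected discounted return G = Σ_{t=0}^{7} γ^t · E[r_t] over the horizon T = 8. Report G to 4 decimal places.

G = 6.6273

t=0: π = [0.1250, 0.3750, 0.1250, 0.2500, 0.1250], E[r] = 1.2500, γ^t·E[r] = 1.250000, running G = 1.250000
t=1: π = [0.1719, 0.2656, 0.1563, 0.2031, 0.2031], E[r] = 1.7656, γ^t·E[r] = 1.412500, running G = 2.662500
t=2: π = [0.1934, 0.2617, 0.1641, 0.1836, 0.1973], E[r] = 1.6895, γ^t·E[r] = 1.081250, running G = 3.743750
t=3: π = [0.1980, 0.2603, 0.1660, 0.1807, 0.1951], E[r] = 1.6755, γ^t·E[r] = 0.857875, running G = 4.601625
t=4: π = [0.1989, 0.2596, 0.1665, 0.1801, 0.1949], E[r] = 1.6754, γ^t·E[r] = 0.686238, running G = 5.287863
t=5: π = [0.1991, 0.2594, 0.1666, 0.1800, 0.1949], E[r] = 1.6753, γ^t·E[r] = 0.548961, running G = 5.836824
t=6: π = [0.1991, 0.2594, 0.1667, 0.1799, 0.1949], E[r] = 1.6752, γ^t·E[r] = 0.439152, running G = 6.275975
t=7: π = [0.1991, 0.2594, 0.1667, 0.1799, 0.1949], E[r] = 1.6752, γ^t·E[r] = 0.351318, running G = 6.627294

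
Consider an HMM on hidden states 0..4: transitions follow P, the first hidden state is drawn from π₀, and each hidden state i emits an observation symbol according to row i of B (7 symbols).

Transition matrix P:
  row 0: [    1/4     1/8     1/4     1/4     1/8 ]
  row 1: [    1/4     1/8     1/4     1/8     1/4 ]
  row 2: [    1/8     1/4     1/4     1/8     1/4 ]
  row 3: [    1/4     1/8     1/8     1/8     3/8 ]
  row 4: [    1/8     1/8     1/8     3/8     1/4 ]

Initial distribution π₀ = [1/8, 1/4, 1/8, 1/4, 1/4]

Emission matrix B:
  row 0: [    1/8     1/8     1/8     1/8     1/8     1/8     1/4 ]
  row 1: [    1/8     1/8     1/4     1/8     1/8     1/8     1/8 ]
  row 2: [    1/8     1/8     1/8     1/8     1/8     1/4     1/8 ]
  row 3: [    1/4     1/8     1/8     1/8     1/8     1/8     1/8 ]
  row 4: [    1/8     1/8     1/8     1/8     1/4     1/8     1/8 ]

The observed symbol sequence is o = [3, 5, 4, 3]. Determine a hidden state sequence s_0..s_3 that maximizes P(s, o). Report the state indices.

t=0: δ = [1.562e-02, 3.125e-02, 1.562e-02, 3.125e-02, 3.125e-02]  (obs o_0=3)
t=1: δ = [9.766e-04, 4.883e-04, 1.953e-03, 1.465e-03, 1.465e-03]  ψ = [1, 1, 1, 4, 3]  (obs o_1=5)
t=2: δ = [4.578e-05, 6.104e-05, 6.104e-05, 6.866e-05, 1.373e-04]  ψ = [3, 2, 2, 4, 3]  (obs o_2=4)
t=3: δ = [2.146e-06, 2.146e-06, 2.146e-06, 6.437e-06, 4.292e-06]  ψ = [3, 4, 4, 4, 4]  (obs o_3=3)
backtrack: best end state = 3; path = [4, 3, 4, 3]

path = [4, 3, 4, 3]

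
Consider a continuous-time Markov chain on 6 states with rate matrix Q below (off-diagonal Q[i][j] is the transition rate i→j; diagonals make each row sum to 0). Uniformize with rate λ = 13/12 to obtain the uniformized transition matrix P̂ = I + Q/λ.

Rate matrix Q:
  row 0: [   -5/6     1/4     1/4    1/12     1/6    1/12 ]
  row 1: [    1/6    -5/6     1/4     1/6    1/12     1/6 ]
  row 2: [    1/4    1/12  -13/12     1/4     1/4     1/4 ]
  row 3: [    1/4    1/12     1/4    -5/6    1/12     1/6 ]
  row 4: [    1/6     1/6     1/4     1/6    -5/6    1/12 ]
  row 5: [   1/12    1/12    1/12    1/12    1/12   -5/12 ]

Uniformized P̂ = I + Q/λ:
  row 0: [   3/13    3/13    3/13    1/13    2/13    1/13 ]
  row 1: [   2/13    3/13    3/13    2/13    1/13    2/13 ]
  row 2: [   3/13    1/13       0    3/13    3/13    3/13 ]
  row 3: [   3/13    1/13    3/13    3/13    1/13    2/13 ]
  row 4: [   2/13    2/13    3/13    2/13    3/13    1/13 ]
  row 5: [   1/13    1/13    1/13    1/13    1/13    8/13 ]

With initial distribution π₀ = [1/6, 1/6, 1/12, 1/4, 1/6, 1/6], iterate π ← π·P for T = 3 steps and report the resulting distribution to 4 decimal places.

π = [0.1724, 0.1359, 0.1577, 0.1450, 0.1359, 0.2532]

t=0: π = [0.1667, 0.1667, 0.0833, 0.2500, 0.1667, 0.1667]
t=1: π = [0.1795, 0.1410, 0.1859, 0.1538, 0.1282, 0.2115]
t=2: π = [0.1775, 0.1361, 0.1553, 0.1499, 0.1391, 0.2421]
t=3: π = [0.1724, 0.1359, 0.1577, 0.1450, 0.1359, 0.2532]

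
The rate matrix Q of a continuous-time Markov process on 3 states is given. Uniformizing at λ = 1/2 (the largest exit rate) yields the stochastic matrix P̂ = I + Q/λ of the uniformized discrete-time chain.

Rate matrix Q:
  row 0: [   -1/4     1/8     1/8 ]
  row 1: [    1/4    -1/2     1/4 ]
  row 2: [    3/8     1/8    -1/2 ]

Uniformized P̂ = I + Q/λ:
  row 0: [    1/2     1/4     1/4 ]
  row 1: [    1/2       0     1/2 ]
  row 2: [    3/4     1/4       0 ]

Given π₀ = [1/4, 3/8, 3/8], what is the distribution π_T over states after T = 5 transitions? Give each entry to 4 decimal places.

t=0: π = [0.2500, 0.3750, 0.3750]
t=1: π = [0.5938, 0.1563, 0.2500]
t=2: π = [0.5625, 0.2109, 0.2266]
t=3: π = [0.5566, 0.1973, 0.2461]
t=4: π = [0.5615, 0.2007, 0.2378]
t=5: π = [0.5594, 0.1998, 0.2407]

π = [0.5594, 0.1998, 0.2407]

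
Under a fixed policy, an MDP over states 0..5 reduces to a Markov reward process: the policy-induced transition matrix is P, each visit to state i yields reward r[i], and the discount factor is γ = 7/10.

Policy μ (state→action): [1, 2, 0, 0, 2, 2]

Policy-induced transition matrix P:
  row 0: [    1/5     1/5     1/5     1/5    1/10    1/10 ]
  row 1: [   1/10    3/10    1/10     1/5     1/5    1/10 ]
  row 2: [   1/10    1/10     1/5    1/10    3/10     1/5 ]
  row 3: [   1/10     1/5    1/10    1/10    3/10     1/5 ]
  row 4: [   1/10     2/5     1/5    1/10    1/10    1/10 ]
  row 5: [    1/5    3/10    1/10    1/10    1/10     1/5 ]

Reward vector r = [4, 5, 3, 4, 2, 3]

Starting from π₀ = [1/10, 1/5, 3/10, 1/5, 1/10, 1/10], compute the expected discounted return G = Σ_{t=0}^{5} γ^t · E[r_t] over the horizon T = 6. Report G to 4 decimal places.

G = 10.5117

t=0: π = [0.1000, 0.2000, 0.3000, 0.2000, 0.1000, 0.1000], E[r] = 3.6000, γ^t·E[r] = 3.600000, running G = 3.600000
t=1: π = [0.1200, 0.2200, 0.1500, 0.1300, 0.2200, 0.1600], E[r] = 3.4700, γ^t·E[r] = 2.429000, running G = 6.029000
t=2: π = [0.1280, 0.2670, 0.1490, 0.1340, 0.1780, 0.1440], E[r] = 3.6180, γ^t·E[r] = 1.772820, running G = 7.801820
t=3: π = [0.1272, 0.2618, 0.1455, 0.1395, 0.1833, 0.1427], E[r] = 3.6070, γ^t·E[r] = 1.237201, running G = 9.039021
t=4: π = [0.1270, 0.2626, 0.1456, 0.1389, 0.1832, 0.1428], E[r] = 3.6078, γ^t·E[r] = 0.866240, running G = 9.905261
t=5: π = [0.1270, 0.2626, 0.1456, 0.1390, 0.1832, 0.1427], E[r] = 3.6080, γ^t·E[r] = 0.606395, running G = 10.511656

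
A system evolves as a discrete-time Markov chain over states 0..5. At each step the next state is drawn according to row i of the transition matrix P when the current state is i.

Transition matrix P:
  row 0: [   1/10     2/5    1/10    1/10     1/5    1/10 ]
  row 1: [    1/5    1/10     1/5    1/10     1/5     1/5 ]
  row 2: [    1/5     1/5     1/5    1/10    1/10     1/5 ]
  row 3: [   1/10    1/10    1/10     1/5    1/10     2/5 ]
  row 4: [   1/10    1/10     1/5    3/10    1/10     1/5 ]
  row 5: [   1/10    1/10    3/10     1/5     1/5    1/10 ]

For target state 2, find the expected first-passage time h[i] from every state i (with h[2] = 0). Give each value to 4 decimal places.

h = [5.7940, 5.2705, 0.0000, 5.6861, 5.2984, 4.7815]

First-step conditioning: h[2] = 0; for i ≠ 2, h[i] = 1 + Σ_k P[i][k]·h[k].
  h[0] = 1 + 1/10·h[0] + 2/5·h[1] + 1/10·h[3] + 1/5·h[4] + 1/10·h[5]
  h[1] = 1 + 1/5·h[0] + 1/10·h[1] + 1/10·h[3] + 1/5·h[4] + 1/5·h[5]
  h[3] = 1 + 1/10·h[0] + 1/10·h[1] + 1/5·h[3] + 1/10·h[4] + 2/5·h[5]
  h[4] = 1 + 1/10·h[0] + 1/10·h[1] + 3/10·h[3] + 1/10·h[4] + 1/5·h[5]
  h[5] = 1 + 1/10·h[0] + 1/10·h[1] + 1/5·h[3] + 1/5·h[4] + 1/10·h[5]
Solving the 5×5 linear system over states ≠ 2 gives exactly h = [21745/3753, 19780/3753, 0, 21340/3753, 19885/3753, 17945/3753] (h[2] = 0 is the target).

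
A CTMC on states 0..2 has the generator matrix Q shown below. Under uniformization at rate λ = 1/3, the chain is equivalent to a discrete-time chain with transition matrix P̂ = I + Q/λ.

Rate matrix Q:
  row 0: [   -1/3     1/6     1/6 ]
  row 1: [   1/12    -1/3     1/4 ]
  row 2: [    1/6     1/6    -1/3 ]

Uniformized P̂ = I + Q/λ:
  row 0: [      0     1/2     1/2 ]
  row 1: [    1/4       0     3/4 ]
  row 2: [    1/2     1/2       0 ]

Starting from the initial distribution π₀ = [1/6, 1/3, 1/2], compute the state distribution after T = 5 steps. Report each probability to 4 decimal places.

t=0: π = [0.1667, 0.3333, 0.5000]
t=1: π = [0.3333, 0.3333, 0.3333]
t=2: π = [0.2500, 0.3333, 0.4167]
t=3: π = [0.2917, 0.3333, 0.3750]
t=4: π = [0.2708, 0.3333, 0.3958]
t=5: π = [0.2813, 0.3333, 0.3854]

π = [0.2813, 0.3333, 0.3854]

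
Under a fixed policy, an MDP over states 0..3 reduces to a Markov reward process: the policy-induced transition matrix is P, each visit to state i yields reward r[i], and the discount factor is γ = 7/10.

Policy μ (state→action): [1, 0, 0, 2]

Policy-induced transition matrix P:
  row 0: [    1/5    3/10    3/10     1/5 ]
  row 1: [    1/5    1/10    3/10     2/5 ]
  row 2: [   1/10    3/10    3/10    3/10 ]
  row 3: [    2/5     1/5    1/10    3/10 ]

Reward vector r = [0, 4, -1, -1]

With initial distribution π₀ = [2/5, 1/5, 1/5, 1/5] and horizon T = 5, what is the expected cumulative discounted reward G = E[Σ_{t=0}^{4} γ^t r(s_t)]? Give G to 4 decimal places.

t=0: π = [0.4000, 0.2000, 0.2000, 0.2000], E[r] = 0.4000, γ^t·E[r] = 0.400000, running G = 0.400000
t=1: π = [0.2200, 0.2400, 0.2600, 0.2800], E[r] = 0.4200, γ^t·E[r] = 0.294000, running G = 0.694000
t=2: π = [0.2300, 0.2240, 0.2440, 0.3020], E[r] = 0.3500, γ^t·E[r] = 0.171500, running G = 0.865500
t=3: π = [0.2360, 0.2250, 0.2396, 0.2994], E[r] = 0.3610, γ^t·E[r] = 0.123823, running G = 0.989323
t=4: π = [0.2359, 0.2251, 0.2401, 0.2989], E[r] = 0.3612, γ^t·E[r] = 0.086729, running G = 1.076052

G = 1.0761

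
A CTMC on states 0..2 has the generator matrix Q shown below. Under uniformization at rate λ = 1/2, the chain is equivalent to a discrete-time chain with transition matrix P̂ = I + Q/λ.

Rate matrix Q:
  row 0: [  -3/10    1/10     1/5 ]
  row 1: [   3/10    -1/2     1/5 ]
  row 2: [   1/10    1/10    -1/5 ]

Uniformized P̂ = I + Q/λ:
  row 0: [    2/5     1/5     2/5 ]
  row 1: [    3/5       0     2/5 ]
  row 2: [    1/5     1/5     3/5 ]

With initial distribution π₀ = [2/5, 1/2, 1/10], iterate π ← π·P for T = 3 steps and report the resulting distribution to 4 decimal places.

π = [0.3392, 0.1640, 0.4968]

t=0: π = [0.4000, 0.5000, 0.1000]
t=1: π = [0.4800, 0.1000, 0.4200]
t=2: π = [0.3360, 0.1800, 0.4840]
t=3: π = [0.3392, 0.1640, 0.4968]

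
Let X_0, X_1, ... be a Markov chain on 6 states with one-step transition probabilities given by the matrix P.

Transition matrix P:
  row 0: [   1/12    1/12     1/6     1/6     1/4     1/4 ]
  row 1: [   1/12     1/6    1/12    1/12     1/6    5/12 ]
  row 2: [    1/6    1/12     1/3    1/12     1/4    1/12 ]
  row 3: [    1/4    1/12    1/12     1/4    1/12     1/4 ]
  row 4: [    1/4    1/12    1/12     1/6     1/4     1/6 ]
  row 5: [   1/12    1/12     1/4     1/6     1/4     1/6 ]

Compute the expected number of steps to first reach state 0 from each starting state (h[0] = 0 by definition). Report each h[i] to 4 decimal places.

First-step conditioning: h[0] = 0; for i ≠ 0, h[i] = 1 + Σ_k P[i][k]·h[k].
  h[1] = 1 + 1/6·h[1] + 1/12·h[2] + 1/12·h[3] + 1/6·h[4] + 5/12·h[5]
  h[2] = 1 + 1/12·h[1] + 1/3·h[2] + 1/12·h[3] + 1/4·h[4] + 1/12·h[5]
  h[3] = 1 + 1/12·h[1] + 1/12·h[2] + 1/4·h[3] + 1/12·h[4] + 1/4·h[5]
  h[4] = 1 + 1/12·h[1] + 1/12·h[2] + 1/6·h[3] + 1/4·h[4] + 1/6·h[5]
  h[5] = 1 + 1/12·h[1] + 1/4·h[2] + 1/6·h[3] + 1/4·h[4] + 1/6·h[5]
Solving the 5×5 linear system over states ≠ 0 gives exactly h = [0, 12297/1904, 5445/952, 363/68, 9999/1904, 5907/952] (h[0] = 0 is the target).

h = [0.0000, 6.4585, 5.7195, 5.3382, 5.2516, 6.2048]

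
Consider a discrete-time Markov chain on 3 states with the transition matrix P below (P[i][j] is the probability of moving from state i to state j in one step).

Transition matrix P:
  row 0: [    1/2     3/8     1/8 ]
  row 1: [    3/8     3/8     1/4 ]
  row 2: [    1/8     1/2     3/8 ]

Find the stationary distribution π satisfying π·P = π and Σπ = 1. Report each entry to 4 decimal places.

Balance equations π_j = Σ_i π_i·P[i][j]:
  π_0 = 1/2·π_0 + 3/8·π_1 + 1/8·π_2
  π_1 = 3/8·π_0 + 3/8·π_1 + 1/2·π_2
  normalize: π_0 + π_1 + π_2 = 1
Solving the linear system gives exactly π = [17/47, 19/47, 11/47].

π = [0.3617, 0.4043, 0.2340]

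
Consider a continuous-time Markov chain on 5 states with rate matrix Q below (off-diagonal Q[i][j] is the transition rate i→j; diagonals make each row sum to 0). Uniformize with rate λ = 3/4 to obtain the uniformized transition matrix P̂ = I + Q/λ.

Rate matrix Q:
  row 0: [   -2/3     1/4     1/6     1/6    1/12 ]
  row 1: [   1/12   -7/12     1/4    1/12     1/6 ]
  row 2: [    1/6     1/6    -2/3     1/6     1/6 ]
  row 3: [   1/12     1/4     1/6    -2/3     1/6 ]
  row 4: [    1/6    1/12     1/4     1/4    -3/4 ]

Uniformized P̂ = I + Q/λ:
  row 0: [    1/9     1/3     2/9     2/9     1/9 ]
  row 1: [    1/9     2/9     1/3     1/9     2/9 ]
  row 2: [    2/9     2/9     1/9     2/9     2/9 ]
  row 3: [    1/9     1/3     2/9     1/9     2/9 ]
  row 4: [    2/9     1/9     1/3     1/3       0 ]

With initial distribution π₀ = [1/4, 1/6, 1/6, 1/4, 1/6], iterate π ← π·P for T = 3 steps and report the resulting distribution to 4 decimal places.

t=0: π = [0.2500, 0.1667, 0.1667, 0.2500, 0.1667]
t=1: π = [0.1481, 0.2593, 0.2407, 0.1944, 0.1574]
t=2: π = [0.1553, 0.2428, 0.2418, 0.1893, 0.1708]
t=3: π = [0.1570, 0.2415, 0.2413, 0.1932, 0.1670]

π = [0.1570, 0.2415, 0.2413, 0.1932, 0.1670]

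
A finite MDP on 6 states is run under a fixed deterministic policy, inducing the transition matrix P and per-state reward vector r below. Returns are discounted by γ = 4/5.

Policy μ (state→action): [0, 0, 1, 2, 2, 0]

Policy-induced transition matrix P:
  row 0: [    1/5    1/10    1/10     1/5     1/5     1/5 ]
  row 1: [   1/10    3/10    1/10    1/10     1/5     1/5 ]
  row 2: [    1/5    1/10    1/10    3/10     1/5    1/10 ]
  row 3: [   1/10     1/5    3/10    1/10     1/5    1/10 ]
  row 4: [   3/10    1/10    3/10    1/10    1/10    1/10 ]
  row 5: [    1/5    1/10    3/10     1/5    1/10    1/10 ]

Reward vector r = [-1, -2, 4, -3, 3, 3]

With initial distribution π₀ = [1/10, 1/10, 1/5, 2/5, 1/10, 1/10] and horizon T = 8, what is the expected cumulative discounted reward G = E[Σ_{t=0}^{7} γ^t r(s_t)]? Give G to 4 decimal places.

t=0: π = [0.1000, 0.1000, 0.2000, 0.4000, 0.1000, 0.1000], E[r] = -0.1000, γ^t·E[r] = -0.100000, running G = -0.100000
t=1: π = [0.1600, 0.1600, 0.2200, 0.1600, 0.1800, 0.1200], E[r] = 0.8200, γ^t·E[r] = 0.656000, running G = 0.556000
t=2: π = [0.1860, 0.1480, 0.1920, 0.1720, 0.1700, 0.1320], E[r] = 0.6760, γ^t·E[r] = 0.432640, running G = 0.988640
t=3: π = [0.1850, 0.1468, 0.1948, 0.1702, 0.1698, 0.1334], E[r] = 0.6996, γ^t·E[r] = 0.358195, running G = 1.346835
t=4: π = [0.1853, 0.1464, 0.1947, 0.1708, 0.1697, 0.1332], E[r] = 0.6969, γ^t·E[r] = 0.285434, running G = 1.632269
t=5: π = [0.1853, 0.1464, 0.1947, 0.1708, 0.1697, 0.1332], E[r] = 0.6973, γ^t·E[r] = 0.228478, running G = 1.860747
t=6: π = [0.1853, 0.1463, 0.1947, 0.1708, 0.1697, 0.1332], E[r] = 0.6972, γ^t·E[r] = 0.182774, running G = 2.043521
t=7: π = [0.1853, 0.1463, 0.1947, 0.1708, 0.1697, 0.1332], E[r] = 0.6972, γ^t·E[r] = 0.146220, running G = 2.189741

G = 2.1897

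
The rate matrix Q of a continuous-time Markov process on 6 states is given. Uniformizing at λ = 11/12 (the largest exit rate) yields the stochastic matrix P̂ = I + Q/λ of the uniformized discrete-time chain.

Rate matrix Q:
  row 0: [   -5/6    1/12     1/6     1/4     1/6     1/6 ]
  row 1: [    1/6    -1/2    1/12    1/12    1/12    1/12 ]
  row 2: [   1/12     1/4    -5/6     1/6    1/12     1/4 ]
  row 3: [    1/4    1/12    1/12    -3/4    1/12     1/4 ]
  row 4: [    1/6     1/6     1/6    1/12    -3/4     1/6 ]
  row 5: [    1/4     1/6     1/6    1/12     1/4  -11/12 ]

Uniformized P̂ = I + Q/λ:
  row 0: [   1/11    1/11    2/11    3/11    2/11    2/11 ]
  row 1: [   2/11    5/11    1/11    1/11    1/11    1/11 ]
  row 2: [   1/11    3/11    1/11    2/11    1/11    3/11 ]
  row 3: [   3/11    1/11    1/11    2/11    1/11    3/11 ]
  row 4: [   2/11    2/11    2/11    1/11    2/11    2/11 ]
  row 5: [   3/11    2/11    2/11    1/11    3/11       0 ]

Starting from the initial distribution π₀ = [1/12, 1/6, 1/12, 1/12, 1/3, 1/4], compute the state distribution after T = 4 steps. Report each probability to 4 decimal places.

π = [0.1809, 0.2258, 0.1354, 0.1498, 0.1498, 0.1583]

t=0: π = [0.0833, 0.1667, 0.0833, 0.0833, 0.3333, 0.2500]
t=1: π = [0.1970, 0.2197, 0.1515, 0.1212, 0.1742, 0.1364]
t=2: π = [0.1736, 0.2266, 0.1371, 0.1515, 0.1494, 0.1618]
t=3: π = [0.1821, 0.2265, 0.1350, 0.1487, 0.1497, 0.1580]
t=4: π = [0.1809, 0.2258, 0.1354, 0.1498, 0.1498, 0.1583]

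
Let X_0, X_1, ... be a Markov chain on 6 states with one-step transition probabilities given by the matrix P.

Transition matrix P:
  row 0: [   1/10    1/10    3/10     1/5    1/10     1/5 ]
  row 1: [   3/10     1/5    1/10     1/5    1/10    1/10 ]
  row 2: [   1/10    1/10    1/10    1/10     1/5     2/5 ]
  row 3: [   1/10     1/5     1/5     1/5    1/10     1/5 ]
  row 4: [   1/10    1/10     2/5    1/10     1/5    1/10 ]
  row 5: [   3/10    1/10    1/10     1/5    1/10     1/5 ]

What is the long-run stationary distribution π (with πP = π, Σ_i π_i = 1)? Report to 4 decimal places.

π = [0.1683, 0.1298, 0.1901, 0.1678, 0.1322, 0.2118]

Balance equations π_j = Σ_i π_i·P[i][j]:
  π_0 = 1/10·π_0 + 3/10·π_1 + 1/10·π_2 + 1/10·π_3 + 1/10·π_4 + 3/10·π_5
  π_1 = 1/10·π_0 + 1/5·π_1 + 1/10·π_2 + 1/5·π_3 + 1/10·π_4 + 1/10·π_5
  π_2 = 3/10·π_0 + 1/10·π_1 + 1/10·π_2 + 1/5·π_3 + 2/5·π_4 + 1/10·π_5
  π_3 = 1/5·π_0 + 1/5·π_1 + 1/10·π_2 + 1/5·π_3 + 1/10·π_4 + 1/5·π_5
  π_4 = 1/10·π_0 + 1/10·π_1 + 1/5·π_2 + 1/10·π_3 + 1/5·π_4 + 1/10·π_5
  normalize: π_0 + π_1 + π_2 + π_3 + π_4 + π_5 = 1
Solving the linear system gives exactly π = [919/5460, 1594/12285, 173/910, 229/1365, 361/2730, 1487/7020].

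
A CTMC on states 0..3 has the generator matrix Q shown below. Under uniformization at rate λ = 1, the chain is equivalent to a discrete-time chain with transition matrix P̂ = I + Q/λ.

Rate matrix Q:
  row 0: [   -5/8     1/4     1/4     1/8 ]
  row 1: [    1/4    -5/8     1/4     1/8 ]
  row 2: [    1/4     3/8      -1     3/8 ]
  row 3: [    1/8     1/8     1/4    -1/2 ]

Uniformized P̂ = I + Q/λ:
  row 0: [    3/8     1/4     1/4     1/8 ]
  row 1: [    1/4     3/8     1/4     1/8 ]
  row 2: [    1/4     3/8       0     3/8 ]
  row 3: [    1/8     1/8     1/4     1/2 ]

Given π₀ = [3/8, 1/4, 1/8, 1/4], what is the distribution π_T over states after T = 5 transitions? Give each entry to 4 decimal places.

π = [0.2459, 0.2745, 0.2001, 0.2795]

t=0: π = [0.3750, 0.2500, 0.1250, 0.2500]
t=1: π = [0.2656, 0.2656, 0.2188, 0.2500]
t=2: π = [0.2520, 0.2793, 0.1953, 0.2734]
t=3: π = [0.2473, 0.2751, 0.2012, 0.2764]
t=4: π = [0.2464, 0.2750, 0.1997, 0.2789]
t=5: π = [0.2459, 0.2745, 0.2001, 0.2795]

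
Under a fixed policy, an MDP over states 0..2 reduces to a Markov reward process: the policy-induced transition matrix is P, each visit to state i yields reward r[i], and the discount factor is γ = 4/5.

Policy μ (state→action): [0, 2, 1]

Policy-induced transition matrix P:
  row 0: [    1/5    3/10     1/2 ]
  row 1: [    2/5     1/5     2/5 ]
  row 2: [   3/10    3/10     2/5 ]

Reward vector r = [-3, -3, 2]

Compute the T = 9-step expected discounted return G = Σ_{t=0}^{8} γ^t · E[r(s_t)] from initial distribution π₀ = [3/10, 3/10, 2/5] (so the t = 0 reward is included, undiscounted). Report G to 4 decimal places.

G = -3.8320

t=0: π = [0.3000, 0.3000, 0.4000], E[r] = -1.0000, γ^t·E[r] = -1.000000, running G = -1.000000
t=1: π = [0.3000, 0.2700, 0.4300], E[r] = -0.8500, γ^t·E[r] = -0.680000, running G = -1.680000
t=2: π = [0.2970, 0.2730, 0.4300], E[r] = -0.8500, γ^t·E[r] = -0.544000, running G = -2.224000
t=3: π = [0.2976, 0.2727, 0.4297], E[r] = -0.8515, γ^t·E[r] = -0.435968, running G = -2.659968
t=4: π = [0.2975, 0.2727, 0.4298], E[r] = -0.8512, γ^t·E[r] = -0.348652, running G = -3.008620
t=5: π = [0.2975, 0.2727, 0.4298], E[r] = -0.8512, γ^t·E[r] = -0.278936, running G = -3.287555
t=6: π = [0.2975, 0.2727, 0.4298], E[r] = -0.8512, γ^t·E[r] = -0.223147, running G = -3.510703
t=7: π = [0.2975, 0.2727, 0.4298], E[r] = -0.8512, γ^t·E[r] = -0.178518, running G = -3.689221
t=8: π = [0.2975, 0.2727, 0.4298], E[r] = -0.8512, γ^t·E[r] = -0.142814, running G = -3.832035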